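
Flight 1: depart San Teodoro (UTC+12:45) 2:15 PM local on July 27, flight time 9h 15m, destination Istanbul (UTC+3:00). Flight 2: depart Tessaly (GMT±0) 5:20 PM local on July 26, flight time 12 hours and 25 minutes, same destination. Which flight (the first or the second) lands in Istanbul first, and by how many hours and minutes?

the second, by 5 hours

Flight 1 in UTC: 2:15 PM − 12:45 = 1:30 AM on Jul 27.
+9 hours 15 minutes → arrive 10:45 AM UTC on Jul 27.
Flight 2 departs at 5:20 PM UTC (Jul 26).
+12 hours and 25 minutes → arrive 5:45 AM UTC on Jul 27.
Flight 2 lands earlier by 5 hours.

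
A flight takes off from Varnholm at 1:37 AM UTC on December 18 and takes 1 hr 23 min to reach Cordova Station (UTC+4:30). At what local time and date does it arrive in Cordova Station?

7:30 AM on December 18

Departure is given in UTC: 1:37 AM on Dec 18.
Add 1 hour and 23 minutes → 3:00 AM UTC.
Cordova Station is UTC+4:30: 3:00 AM + 4:30 = 7:30 AM on Dec 18.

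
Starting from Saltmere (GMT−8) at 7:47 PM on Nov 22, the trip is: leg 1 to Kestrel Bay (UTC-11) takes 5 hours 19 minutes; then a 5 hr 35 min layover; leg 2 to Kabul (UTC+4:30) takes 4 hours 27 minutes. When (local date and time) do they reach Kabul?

11:38 PM on Nov 23

Convert departure to UTC: 7:47 PM + 8:00 = 3:47 AM UTC on Nov 23.
Add 5 hours and 19 minutes leg 1 → 9:06 AM UTC.
Add 5 hours 35 minutes layover in Kestrel Bay → 2:41 PM UTC.
Add 4 hours and 27 minutes leg 2 → 7:08 PM UTC.
Kabul is UTC+4:30, so local arrival = 7:08 PM + 4:30 = 11:38 PM on Nov 23.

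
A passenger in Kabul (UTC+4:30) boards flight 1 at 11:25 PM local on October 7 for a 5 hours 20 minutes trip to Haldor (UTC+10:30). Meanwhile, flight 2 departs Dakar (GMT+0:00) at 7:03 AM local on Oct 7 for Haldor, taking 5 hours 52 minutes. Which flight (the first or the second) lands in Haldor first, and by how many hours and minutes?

Flight 1 in UTC: 11:25 PM − 4:30 = 6:55 PM on Oct 7.
+5 hours 20 minutes → arrive 12:15 AM UTC on Oct 8.
Flight 2 departs at 7:03 AM UTC (Oct 7).
+5 hours and 52 minutes → arrive 12:55 PM UTC on Oct 7.
Flight 2 lands earlier by 11 hours 20 minutes.

the second, by 11 hours 20 minutes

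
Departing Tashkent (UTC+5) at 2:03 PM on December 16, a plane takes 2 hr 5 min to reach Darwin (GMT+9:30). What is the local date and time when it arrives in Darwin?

Convert departure to UTC: 2:03 PM − 5:00 = 9:03 AM UTC on Dec 16.
Add 2 hours and 5 minutes travel time → 11:08 AM UTC.
Darwin is UTC+9:30, so local arrival = 11:08 AM + 9:30 = 8:38 PM on Dec 16.

8:38 PM on December 16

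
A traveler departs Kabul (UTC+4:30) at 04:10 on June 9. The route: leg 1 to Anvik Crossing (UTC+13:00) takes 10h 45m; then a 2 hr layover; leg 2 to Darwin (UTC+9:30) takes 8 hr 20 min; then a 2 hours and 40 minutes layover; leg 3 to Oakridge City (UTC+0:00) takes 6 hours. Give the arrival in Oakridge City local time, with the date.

Convert departure to UTC: 04:10 − 4:30 = 23:40 UTC on Jun 8.
Add 10 hours and 45 minutes leg 1 → 10:25 UTC (Jun 9).
Add 2 hours layover in Anvik Crossing → 12:25 UTC.
Add 8 hours and 20 minutes leg 2 → 20:45 UTC.
Add 2 hours and 40 minutes layover in Darwin → 23:25 UTC.
Add 6 hours leg 3 → 05:25 UTC (Jun 10).
Oakridge City is UTC+0, so local arrival is the same: 05:25 on Jun 10.

05:25 on June 10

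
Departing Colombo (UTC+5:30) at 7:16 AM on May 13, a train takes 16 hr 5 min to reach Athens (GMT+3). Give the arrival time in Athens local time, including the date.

Convert departure to UTC: 7:16 AM − 5:30 = 1:46 AM UTC on May 13.
Add 16 hours 5 minutes travel time → 5:51 PM UTC.
Athens is UTC+3:00, so local arrival = 5:51 PM + 3:00 = 8:51 PM on May 13.

8:51 PM on May 13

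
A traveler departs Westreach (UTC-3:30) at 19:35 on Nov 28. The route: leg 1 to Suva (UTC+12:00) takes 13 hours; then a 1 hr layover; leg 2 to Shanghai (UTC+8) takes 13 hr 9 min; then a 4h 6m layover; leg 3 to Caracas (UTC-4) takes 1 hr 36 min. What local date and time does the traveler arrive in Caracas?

03:56 on November 30

Convert departure to UTC: 19:35 + 3:30 = 23:05 UTC on Nov 28.
Add 13 hours leg 1 → 12:05 UTC (Nov 29).
Add 1 hour layover in Suva → 13:05 UTC.
Add 13 hours and 9 minutes leg 2 → 02:14 UTC (Nov 30).
Add 4 hours 6 minutes layover in Shanghai → 06:20 UTC.
Add 1 hour and 36 minutes leg 3 → 07:56 UTC.
Caracas is UTC−4:00, so local arrival = 07:56 − 4:00 = 03:56 on Nov 30.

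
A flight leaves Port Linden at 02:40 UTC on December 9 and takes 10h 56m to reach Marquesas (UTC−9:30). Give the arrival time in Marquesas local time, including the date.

04:06 on December 9

Departure is given in UTC: 02:40 on Dec 9.
Add 10 hours and 56 minutes → 13:36 UTC.
Marquesas is UTC−9:30: 13:36 − 9:30 = 04:06 on Dec 9.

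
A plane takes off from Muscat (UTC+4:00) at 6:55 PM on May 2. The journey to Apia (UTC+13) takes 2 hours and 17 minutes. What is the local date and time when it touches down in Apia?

Convert departure to UTC: 6:55 PM − 4:00 = 2:55 PM UTC on May 2.
Add 2 hours 17 minutes travel time → 5:12 PM UTC.
Apia is UTC+13:00, so local arrival = 5:12 PM + 13:00 = 6:12 AM on May 3.

6:12 AM on May 3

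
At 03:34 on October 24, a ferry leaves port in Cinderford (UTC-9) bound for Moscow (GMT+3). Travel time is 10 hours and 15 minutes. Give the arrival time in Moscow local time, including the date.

01:49 on October 25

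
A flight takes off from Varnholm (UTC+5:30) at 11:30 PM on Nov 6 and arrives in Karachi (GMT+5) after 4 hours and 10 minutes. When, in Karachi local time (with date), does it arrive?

3:10 AM on November 7

Karachi is 0:30 behind Varnholm.
After 4 hours 10 minutes it is 3:40 AM (Nov 7) in Varnholm.
Shift by the zone difference: 3:40 AM − 0:30 = 3:10 AM on Nov 7 in Karachi.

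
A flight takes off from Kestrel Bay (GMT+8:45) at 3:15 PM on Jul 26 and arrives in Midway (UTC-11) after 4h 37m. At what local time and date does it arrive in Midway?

12:07 AM on July 26

Convert departure to UTC: 3:15 PM − 8:45 = 6:30 AM UTC on Jul 26.
Add 4 hours and 37 minutes travel time → 11:07 AM UTC.
Midway is UTC−11:00, so local arrival = 11:07 AM − 11:00 = 12:07 AM on Jul 26.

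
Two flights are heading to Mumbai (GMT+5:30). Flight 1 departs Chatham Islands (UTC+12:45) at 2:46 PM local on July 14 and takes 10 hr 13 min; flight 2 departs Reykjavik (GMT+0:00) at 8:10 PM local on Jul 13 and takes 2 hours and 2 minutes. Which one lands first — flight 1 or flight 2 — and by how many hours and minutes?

the second, by 14 hours 2 minutes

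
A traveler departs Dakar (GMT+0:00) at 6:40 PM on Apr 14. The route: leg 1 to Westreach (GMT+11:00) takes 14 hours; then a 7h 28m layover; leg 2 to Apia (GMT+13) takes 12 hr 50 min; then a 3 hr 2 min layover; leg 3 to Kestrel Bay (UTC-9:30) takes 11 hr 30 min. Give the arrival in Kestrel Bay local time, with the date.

10:00 AM on Apr 16

Dakar is at UTC+0, so departure is already 6:40 PM UTC on Apr 14.
Add 14 hours leg 1 → 8:40 AM UTC (Apr 15).
Add 7 hours and 28 minutes layover in Westreach → 4:08 PM UTC.
Add 12 hours and 50 minutes leg 2 → 4:58 AM UTC (Apr 16).
Add 3 hours 2 minutes layover in Apia → 8:00 AM UTC.
Add 11 hours 30 minutes leg 3 → 7:30 PM UTC.
Kestrel Bay is UTC−9:30, so local arrival = 7:30 PM − 9:30 = 10:00 AM on Apr 16.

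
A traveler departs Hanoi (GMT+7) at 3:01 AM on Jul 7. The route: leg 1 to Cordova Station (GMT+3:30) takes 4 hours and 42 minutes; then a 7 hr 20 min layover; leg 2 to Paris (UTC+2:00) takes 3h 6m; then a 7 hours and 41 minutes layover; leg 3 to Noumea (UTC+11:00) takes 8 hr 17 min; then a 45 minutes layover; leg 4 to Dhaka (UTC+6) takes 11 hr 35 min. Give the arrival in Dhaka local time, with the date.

Convert departure to UTC: 3:01 AM − 7:00 = 8:01 PM UTC on Jul 6.
Add 4 hours 42 minutes leg 1 → 12:43 AM UTC (Jul 7).
Add 7 hours 20 minutes layover in Cordova Station → 8:03 AM UTC.
Add 3 hours and 6 minutes leg 2 → 11:09 AM UTC.
Add 7 hours 41 minutes layover in Paris → 6:50 PM UTC.
Add 8 hours 17 minutes leg 3 → 3:07 AM UTC (Jul 8).
Add 45 minutes layover in Noumea → 3:52 AM UTC.
Add 11 hours 35 minutes leg 4 → 3:27 PM UTC.
Dhaka is UTC+6:00, so local arrival = 3:27 PM + 6:00 = 9:27 PM on Jul 8.

9:27 PM on July 8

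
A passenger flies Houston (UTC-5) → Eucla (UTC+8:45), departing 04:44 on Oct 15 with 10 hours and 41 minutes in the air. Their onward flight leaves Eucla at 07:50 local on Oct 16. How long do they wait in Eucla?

2 hours 40 minutes

Convert departure to UTC: 04:44 + 5:00 = 09:44 UTC on Oct 15.
Add 10 hours and 41 minutes flight time → 20:25 UTC.
Eucla is UTC+8:45, so local arrival = 20:25 + 8:45 = 05:10 on Oct 16.
Layover = 07:50 − 05:10 = 2 hours 40 minutes.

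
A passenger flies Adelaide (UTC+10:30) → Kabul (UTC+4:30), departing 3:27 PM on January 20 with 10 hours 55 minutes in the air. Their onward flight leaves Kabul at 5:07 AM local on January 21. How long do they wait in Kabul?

8 hours 45 minutes

Convert departure to UTC: 3:27 PM − 10:30 = 4:57 AM UTC on Jan 20.
Add 10 hours and 55 minutes flight time → 3:52 PM UTC.
Kabul is UTC+4:30, so local arrival = 3:52 PM + 4:30 = 8:22 PM on Jan 20.
Layover = 5:07 AM − 8:22 PM (+1 day) = 8 hours 45 minutes.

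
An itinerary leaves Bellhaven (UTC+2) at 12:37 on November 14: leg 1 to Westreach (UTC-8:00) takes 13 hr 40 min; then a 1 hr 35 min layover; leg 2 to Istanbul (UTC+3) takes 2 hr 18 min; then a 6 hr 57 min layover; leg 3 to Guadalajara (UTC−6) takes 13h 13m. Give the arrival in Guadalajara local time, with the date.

18:20 on November 15

Convert departure to UTC: 12:37 − 2:00 = 10:37 UTC on Nov 14.
Add 13 hours and 40 minutes leg 1 → 00:17 UTC (Nov 15).
Add 1 hour and 35 minutes layover in Westreach → 01:52 UTC.
Add 2 hours 18 minutes leg 2 → 04:10 UTC.
Add 6 hours and 57 minutes layover in Istanbul → 11:07 UTC.
Add 13 hours and 13 minutes leg 3 → 00:20 UTC (Nov 16).
Guadalajara is UTC−6:00, so local arrival = 00:20 − 6:00 = 18:20 on Nov 15.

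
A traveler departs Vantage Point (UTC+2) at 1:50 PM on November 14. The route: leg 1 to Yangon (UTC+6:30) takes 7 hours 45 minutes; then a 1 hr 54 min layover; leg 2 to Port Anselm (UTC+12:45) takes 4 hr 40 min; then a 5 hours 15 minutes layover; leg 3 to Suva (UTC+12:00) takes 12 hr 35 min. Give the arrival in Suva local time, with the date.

Convert departure to UTC: 1:50 PM − 2:00 = 11:50 AM UTC on Nov 14.
Add 7 hours and 45 minutes leg 1 → 7:35 PM UTC.
Add 1 hour and 54 minutes layover in Yangon → 9:29 PM UTC.
Add 4 hours 40 minutes leg 2 → 2:09 AM UTC (Nov 15).
Add 5 hours 15 minutes layover in Port Anselm → 7:24 AM UTC.
Add 12 hours 35 minutes leg 3 → 7:59 PM UTC.
Suva is UTC+12:00, so local arrival = 7:59 PM + 12:00 = 7:59 AM on Nov 16.

7:59 AM on November 16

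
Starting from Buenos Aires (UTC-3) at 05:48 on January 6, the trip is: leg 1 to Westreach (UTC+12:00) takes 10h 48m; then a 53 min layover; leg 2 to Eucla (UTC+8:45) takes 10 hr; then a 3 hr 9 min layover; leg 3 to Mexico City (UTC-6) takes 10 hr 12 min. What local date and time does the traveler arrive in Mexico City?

Convert departure to UTC: 05:48 + 3:00 = 08:48 UTC on Jan 6.
Add 10 hours 48 minutes leg 1 → 19:36 UTC.
Add 53 minutes layover in Westreach → 20:29 UTC.
Add 10 hours leg 2 → 06:29 UTC (Jan 7).
Add 3 hours and 9 minutes layover in Eucla → 09:38 UTC.
Add 10 hours 12 minutes leg 3 → 19:50 UTC.
Mexico City is UTC−6:00, so local arrival = 19:50 − 6:00 = 13:50 on Jan 7.

13:50 on January 7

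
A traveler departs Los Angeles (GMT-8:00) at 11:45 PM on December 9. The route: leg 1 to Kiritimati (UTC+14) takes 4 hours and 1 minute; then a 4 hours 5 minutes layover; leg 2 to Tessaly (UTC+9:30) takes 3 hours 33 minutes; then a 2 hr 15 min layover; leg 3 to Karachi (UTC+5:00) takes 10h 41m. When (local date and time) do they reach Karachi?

1:20 PM on December 11

Convert departure to UTC: 11:45 PM + 8:00 = 7:45 AM UTC on Dec 10.
Add 4 hours 1 minute leg 1 → 11:46 AM UTC.
Add 4 hours 5 minutes layover in Kiritimati → 3:51 PM UTC.
Add 3 hours and 33 minutes leg 2 → 7:24 PM UTC.
Add 2 hours and 15 minutes layover in Tessaly → 9:39 PM UTC.
Add 10 hours and 41 minutes leg 3 → 8:20 AM UTC (Dec 11).
Karachi is UTC+5:00, so local arrival = 8:20 AM + 5:00 = 1:20 PM on Dec 11.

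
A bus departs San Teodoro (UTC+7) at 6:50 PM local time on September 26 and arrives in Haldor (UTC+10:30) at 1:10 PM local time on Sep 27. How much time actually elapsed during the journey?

Departure in UTC: 6:50 PM − 7:00 = 11:50 AM on Sep 26.
Arrival in UTC: 1:10 PM − 10:30 = 2:40 AM on Sep 27.
Elapsed = 2:40 AM − 11:50 AM (+1 day) = 14 hours 50 minutes.

14 hours 50 minutes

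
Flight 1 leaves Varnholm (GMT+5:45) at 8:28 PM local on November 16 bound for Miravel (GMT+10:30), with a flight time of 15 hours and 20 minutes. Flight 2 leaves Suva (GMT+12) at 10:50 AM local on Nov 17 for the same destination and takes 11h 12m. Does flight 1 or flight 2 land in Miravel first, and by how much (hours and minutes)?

the first, by 3 hours 59 minutes

Flight 1 in UTC: 8:28 PM − 5:45 = 2:43 PM on Nov 16.
+15 hours 20 minutes → arrive 6:03 AM UTC on Nov 17.
Flight 2 in UTC: 10:50 AM − 12:00 = 10:50 PM on Nov 16.
+11 hours and 12 minutes → arrive 10:02 AM UTC on Nov 17.
Flight 1 lands earlier by 3 hours 59 minutes.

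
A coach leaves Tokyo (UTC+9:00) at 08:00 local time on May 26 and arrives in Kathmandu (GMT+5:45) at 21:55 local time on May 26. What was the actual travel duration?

17 hours 10 minutes

Departure in UTC: 08:00 − 9:00 = 23:00 on May 25.
Arrival in UTC: 21:55 − 5:45 = 16:10 on May 26.
Elapsed = 16:10 − 23:00 (+1 day) = 17 hours 10 minutes.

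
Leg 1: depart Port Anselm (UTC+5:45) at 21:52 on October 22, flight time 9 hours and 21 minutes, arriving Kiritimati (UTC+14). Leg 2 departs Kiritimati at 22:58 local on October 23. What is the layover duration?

7 hours 30 minutes

Convert departure to UTC: 21:52 − 5:45 = 16:07 UTC on Oct 22.
Add 9 hours 21 minutes flight time → 01:28 UTC (Oct 23).
Kiritimati is UTC+14:00, so local arrival = 01:28 + 14:00 = 15:28 on Oct 23.
Layover = 22:58 − 15:28 = 7 hours 30 minutes.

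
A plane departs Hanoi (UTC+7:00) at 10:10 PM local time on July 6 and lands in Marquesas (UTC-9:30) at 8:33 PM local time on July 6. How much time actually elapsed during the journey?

Marquesas is 16:30 behind Hanoi.
Clock-face elapsed time (ignoring zones) is −1 hour 37 minutes.
Actual elapsed = −1 hour 37 minutes + 16:30 = 14 hours 53 minutes.

14 hours 53 minutes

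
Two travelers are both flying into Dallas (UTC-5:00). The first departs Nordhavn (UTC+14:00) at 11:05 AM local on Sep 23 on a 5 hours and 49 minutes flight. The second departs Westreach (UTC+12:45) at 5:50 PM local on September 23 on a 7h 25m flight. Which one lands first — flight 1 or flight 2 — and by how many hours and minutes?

the first, by 9 hours 36 minutes

Flight 1 in UTC: 11:05 AM − 14:00 = 9:05 PM on Sep 22.
+5 hours and 49 minutes → arrive 2:54 AM UTC on Sep 23.
Flight 2 in UTC: 5:50 PM − 12:45 = 5:05 AM on Sep 23.
+7 hours and 25 minutes → arrive 12:30 PM UTC on Sep 23.
Flight 1 lands earlier by 9 hours 36 minutes.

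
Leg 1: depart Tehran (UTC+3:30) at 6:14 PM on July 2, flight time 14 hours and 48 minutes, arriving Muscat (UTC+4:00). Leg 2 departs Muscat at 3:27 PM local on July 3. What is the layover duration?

5 hours 55 minutes

Convert departure to UTC: 6:14 PM − 3:30 = 2:44 PM UTC on Jul 2.
Add 14 hours 48 minutes flight time → 5:32 AM UTC (Jul 3).
Muscat is UTC+4:00, so local arrival = 5:32 AM + 4:00 = 9:32 AM on Jul 3.
Layover = 3:27 PM − 9:32 AM = 5 hours 55 minutes.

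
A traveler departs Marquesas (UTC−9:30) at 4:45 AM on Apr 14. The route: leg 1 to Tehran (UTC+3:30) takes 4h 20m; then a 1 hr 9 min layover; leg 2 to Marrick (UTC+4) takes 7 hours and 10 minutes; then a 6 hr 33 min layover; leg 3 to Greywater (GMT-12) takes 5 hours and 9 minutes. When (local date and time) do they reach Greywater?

Convert departure to UTC: 4:45 AM + 9:30 = 2:15 PM UTC on Apr 14.
Add 4 hours 20 minutes leg 1 → 6:35 PM UTC.
Add 1 hour and 9 minutes layover in Tehran → 7:44 PM UTC.
Add 7 hours 10 minutes leg 2 → 2:54 AM UTC (Apr 15).
Add 6 hours 33 minutes layover in Marrick → 9:27 AM UTC.
Add 5 hours 9 minutes leg 3 → 2:36 PM UTC.
Greywater is UTC−12:00, so local arrival = 2:36 PM − 12:00 = 2:36 AM on Apr 15.

2:36 AM on April 15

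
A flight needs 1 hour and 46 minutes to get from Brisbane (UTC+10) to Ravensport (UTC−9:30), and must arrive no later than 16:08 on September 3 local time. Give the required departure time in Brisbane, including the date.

Target arrival in UTC: 16:08 + 9:30 = 01:38 on Sep 4.
Subtract 1 hour 46 minutes → departure 23:52 UTC on Sep 3.
Brisbane is UTC+10:00: 23:52 + 10:00 = 09:52 on Sep 4.

09:52 on September 4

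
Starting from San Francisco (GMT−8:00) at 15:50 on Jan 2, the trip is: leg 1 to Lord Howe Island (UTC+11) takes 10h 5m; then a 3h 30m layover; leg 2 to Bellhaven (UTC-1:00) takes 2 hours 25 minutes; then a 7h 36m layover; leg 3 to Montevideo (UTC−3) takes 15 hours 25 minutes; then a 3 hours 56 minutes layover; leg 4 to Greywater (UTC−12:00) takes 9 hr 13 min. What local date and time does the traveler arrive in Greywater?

Convert departure to UTC: 15:50 + 8:00 = 23:50 UTC on Jan 2.
Add 10 hours and 5 minutes leg 1 → 09:55 UTC (Jan 3).
Add 3 hours and 30 minutes layover in Lord Howe Island → 13:25 UTC.
Add 2 hours and 25 minutes leg 2 → 15:50 UTC.
Add 7 hours 36 minutes layover in Bellhaven → 23:26 UTC.
Add 15 hours 25 minutes leg 3 → 14:51 UTC (Jan 4).
Add 3 hours and 56 minutes layover in Montevideo → 18:47 UTC.
Add 9 hours 13 minutes leg 4 → 04:00 UTC (Jan 5).
Greywater is UTC−12:00, so local arrival = 04:00 − 12:00 = 16:00 on Jan 4.

16:00 on January 4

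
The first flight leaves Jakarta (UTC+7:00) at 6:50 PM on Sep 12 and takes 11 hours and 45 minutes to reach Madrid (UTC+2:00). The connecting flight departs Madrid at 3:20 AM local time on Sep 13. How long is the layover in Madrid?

1 hour 45 minutes

Convert departure to UTC: 6:50 PM − 7:00 = 11:50 AM UTC on Sep 12.
Add 11 hours 45 minutes flight time → 11:35 PM UTC.
Madrid is UTC+2:00, so local arrival = 11:35 PM + 2:00 = 1:35 AM on Sep 13.
Layover = 3:20 AM − 1:35 AM = 1 hour 45 minutes.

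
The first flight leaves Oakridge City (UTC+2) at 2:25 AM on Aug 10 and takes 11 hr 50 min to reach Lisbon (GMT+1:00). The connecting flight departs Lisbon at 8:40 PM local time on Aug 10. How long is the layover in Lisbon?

Convert departure to UTC: 2:25 AM − 2:00 = 12:25 AM UTC on Aug 10.
Add 11 hours and 50 minutes flight time → 12:15 PM UTC.
Lisbon is UTC+1:00, so local arrival = 12:15 PM + 1:00 = 1:15 PM on Aug 10.
Layover = 8:40 PM − 1:15 PM = 7 hours 25 minutes.

7 hours 25 minutes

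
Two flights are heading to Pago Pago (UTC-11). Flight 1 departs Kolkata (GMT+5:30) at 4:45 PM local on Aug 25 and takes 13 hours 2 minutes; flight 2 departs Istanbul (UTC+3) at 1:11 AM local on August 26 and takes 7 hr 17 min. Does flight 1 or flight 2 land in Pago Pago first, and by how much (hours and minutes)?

the first, by 5 hours 11 minutes

Flight 1 in UTC: 4:45 PM − 5:30 = 11:15 AM on Aug 25.
+13 hours and 2 minutes → arrive 12:17 AM UTC on Aug 26.
Flight 2 in UTC: 1:11 AM − 3:00 = 10:11 PM on Aug 25.
+7 hours and 17 minutes → arrive 5:28 AM UTC on Aug 26.
Flight 1 lands earlier by 5 hours 11 minutes.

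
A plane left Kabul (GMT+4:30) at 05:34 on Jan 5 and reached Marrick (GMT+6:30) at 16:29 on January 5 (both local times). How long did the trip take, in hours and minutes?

Marrick is 2:00 ahead of Kabul.
Clock-face elapsed time (ignoring zones) is 10 hours 55 minutes.
Actual elapsed = 10 hours 55 minutes − 2:00 = 8 hours 55 minutes.

8 hours 55 minutes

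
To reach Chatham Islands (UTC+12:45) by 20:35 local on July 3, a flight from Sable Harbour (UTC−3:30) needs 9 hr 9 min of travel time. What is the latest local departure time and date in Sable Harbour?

Target arrival in UTC: 20:35 − 12:45 = 07:50 on Jul 3.
Subtract 9 hours and 9 minutes → departure 22:41 UTC on Jul 2.
Sable Harbour is UTC−3:30: 22:41 − 3:30 = 19:11 on Jul 2.

19:11 on July 2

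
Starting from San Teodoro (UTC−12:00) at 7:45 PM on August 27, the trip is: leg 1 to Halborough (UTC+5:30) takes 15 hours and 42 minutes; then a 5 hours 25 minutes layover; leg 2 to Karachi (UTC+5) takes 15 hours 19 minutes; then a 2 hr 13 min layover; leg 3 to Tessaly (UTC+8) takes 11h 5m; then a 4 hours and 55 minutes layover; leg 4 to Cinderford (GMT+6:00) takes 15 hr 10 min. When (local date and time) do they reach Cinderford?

11:34 AM on Aug 31

Convert departure to UTC: 7:45 PM + 12:00 = 7:45 AM UTC on Aug 28.
Add 15 hours 42 minutes leg 1 → 11:27 PM UTC.
Add 5 hours 25 minutes layover in Halborough → 4:52 AM UTC (Aug 29).
Add 15 hours 19 minutes leg 2 → 8:11 PM UTC.
Add 2 hours and 13 minutes layover in Karachi → 10:24 PM UTC.
Add 11 hours and 5 minutes leg 3 → 9:29 AM UTC (Aug 30).
Add 4 hours and 55 minutes layover in Tessaly → 2:24 PM UTC.
Add 15 hours and 10 minutes leg 4 → 5:34 AM UTC (Aug 31).
Cinderford is UTC+6:00, so local arrival = 5:34 AM + 6:00 = 11:34 AM on Aug 31.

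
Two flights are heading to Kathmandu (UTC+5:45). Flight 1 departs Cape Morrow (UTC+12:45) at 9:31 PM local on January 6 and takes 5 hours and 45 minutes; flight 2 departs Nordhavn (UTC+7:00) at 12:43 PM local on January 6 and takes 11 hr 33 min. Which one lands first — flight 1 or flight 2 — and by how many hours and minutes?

the first, by 2 hours 45 minutes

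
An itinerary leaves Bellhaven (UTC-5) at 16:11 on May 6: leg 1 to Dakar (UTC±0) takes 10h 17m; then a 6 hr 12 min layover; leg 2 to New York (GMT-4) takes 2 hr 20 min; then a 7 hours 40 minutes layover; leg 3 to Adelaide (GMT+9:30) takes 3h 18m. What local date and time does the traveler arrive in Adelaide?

Convert departure to UTC: 16:11 + 5:00 = 21:11 UTC on May 6.
Add 10 hours 17 minutes leg 1 → 07:28 UTC (May 7).
Add 6 hours and 12 minutes layover in Dakar → 13:40 UTC.
Add 2 hours and 20 minutes leg 2 → 16:00 UTC.
Add 7 hours and 40 minutes layover in New York → 23:40 UTC.
Add 3 hours 18 minutes leg 3 → 02:58 UTC (May 8).
Adelaide is UTC+9:30, so local arrival = 02:58 + 9:30 = 12:28 on May 8.

12:28 on May 8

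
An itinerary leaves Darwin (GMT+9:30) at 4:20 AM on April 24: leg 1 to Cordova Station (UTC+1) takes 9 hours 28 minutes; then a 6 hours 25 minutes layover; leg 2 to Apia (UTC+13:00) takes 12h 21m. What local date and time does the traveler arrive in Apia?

12:04 PM on April 25

Convert departure to UTC: 4:20 AM − 9:30 = 6:50 PM UTC on Apr 23.
Add 9 hours 28 minutes leg 1 → 4:18 AM UTC (Apr 24).
Add 6 hours 25 minutes layover in Cordova Station → 10:43 AM UTC.
Add 12 hours 21 minutes leg 2 → 11:04 PM UTC.
Apia is UTC+13:00, so local arrival = 11:04 PM + 13:00 = 12:04 PM on Apr 25.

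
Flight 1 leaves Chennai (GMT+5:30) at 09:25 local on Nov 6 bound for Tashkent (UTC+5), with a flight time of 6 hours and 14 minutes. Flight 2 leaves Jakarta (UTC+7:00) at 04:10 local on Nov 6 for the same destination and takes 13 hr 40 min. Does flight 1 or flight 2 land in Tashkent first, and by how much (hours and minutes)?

the first, by 41 minutes

Flight 1 in UTC: 09:25 − 5:30 = 03:55 on Nov 6.
+6 hours 14 minutes → arrive 10:09 UTC on Nov 6.
Flight 2 in UTC: 04:10 − 7:00 = 21:10 on Nov 5.
+13 hours 40 minutes → arrive 10:50 UTC on Nov 6.
Flight 1 lands earlier by 41 minutes.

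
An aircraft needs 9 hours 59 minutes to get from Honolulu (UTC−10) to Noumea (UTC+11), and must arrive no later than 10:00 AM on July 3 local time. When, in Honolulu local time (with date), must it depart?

Target arrival in UTC: 10:00 AM − 11:00 = 11:00 PM on Jul 2.
Subtract 9 hours 59 minutes → departure 1:01 PM UTC on Jul 2.
Honolulu is UTC−10:00: 1:01 PM − 10:00 = 3:01 AM on Jul 2.

3:01 AM on July 2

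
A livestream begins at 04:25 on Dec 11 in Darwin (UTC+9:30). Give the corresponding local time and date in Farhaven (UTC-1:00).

17:55 on December 10

Farhaven is 10:30 behind Darwin.
Shift by the zone difference: 04:25 − 10:30 = 17:55 on Dec 10 in Farhaven.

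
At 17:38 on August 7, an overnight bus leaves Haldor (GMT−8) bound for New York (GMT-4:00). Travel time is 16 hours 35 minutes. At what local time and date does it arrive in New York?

14:13 on August 8

Convert departure to UTC: 17:38 + 8:00 = 01:38 UTC on Aug 8.
Add 16 hours 35 minutes travel time → 18:13 UTC.
New York is UTC−4:00, so local arrival = 18:13 − 4:00 = 14:13 on Aug 8.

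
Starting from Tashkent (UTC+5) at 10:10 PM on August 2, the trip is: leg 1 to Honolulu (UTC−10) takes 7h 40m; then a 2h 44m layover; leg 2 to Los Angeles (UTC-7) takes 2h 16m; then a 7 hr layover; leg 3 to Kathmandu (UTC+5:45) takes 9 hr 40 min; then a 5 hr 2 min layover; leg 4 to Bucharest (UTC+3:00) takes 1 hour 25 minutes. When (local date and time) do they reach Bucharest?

7:57 AM on August 4

Convert departure to UTC: 10:10 PM − 5:00 = 5:10 PM UTC on Aug 2.
Add 7 hours and 40 minutes leg 1 → 12:50 AM UTC (Aug 3).
Add 2 hours and 44 minutes layover in Honolulu → 3:34 AM UTC.
Add 2 hours and 16 minutes leg 2 → 5:50 AM UTC.
Add 7 hours layover in Los Angeles → 12:50 PM UTC.
Add 9 hours and 40 minutes leg 3 → 10:30 PM UTC.
Add 5 hours and 2 minutes layover in Kathmandu → 3:32 AM UTC (Aug 4).
Add 1 hour 25 minutes leg 4 → 4:57 AM UTC.
Bucharest is UTC+3:00, so local arrival = 4:57 AM + 3:00 = 7:57 AM on Aug 4.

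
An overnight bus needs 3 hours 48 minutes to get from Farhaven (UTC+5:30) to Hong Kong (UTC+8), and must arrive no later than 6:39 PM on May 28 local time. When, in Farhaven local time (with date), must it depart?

12:21 PM on May 28

Target arrival in UTC: 6:39 PM − 8:00 = 10:39 AM on May 28.
Subtract 3 hours and 48 minutes → departure 6:51 AM UTC on May 28.
Farhaven is UTC+5:30: 6:51 AM + 5:30 = 12:21 PM on May 28.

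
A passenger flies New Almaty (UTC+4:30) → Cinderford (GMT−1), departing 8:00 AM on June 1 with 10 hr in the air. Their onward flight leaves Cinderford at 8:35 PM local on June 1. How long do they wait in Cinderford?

Convert departure to UTC: 8:00 AM − 4:30 = 3:30 AM UTC on Jun 1.
Add 10 hours flight time → 1:30 PM UTC.
Cinderford is UTC−1:00, so local arrival = 1:30 PM − 1:00 = 12:30 PM on Jun 1.
Layover = 8:35 PM − 12:30 PM = 8 hours 5 minutes.

8 hours 5 minutes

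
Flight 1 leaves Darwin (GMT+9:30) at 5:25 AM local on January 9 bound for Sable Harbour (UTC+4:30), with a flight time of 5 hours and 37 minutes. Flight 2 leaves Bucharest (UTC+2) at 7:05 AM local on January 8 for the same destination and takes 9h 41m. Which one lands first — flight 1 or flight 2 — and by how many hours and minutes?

the second, by 10 hours 46 minutes

Flight 1 in UTC: 5:25 AM − 9:30 = 7:55 PM on Jan 8.
+5 hours 37 minutes → arrive 1:32 AM UTC on Jan 9.
Flight 2 in UTC: 7:05 AM − 2:00 = 5:05 AM on Jan 8.
+9 hours and 41 minutes → arrive 2:46 PM UTC on Jan 8.
Flight 2 lands earlier by 10 hours 46 minutes.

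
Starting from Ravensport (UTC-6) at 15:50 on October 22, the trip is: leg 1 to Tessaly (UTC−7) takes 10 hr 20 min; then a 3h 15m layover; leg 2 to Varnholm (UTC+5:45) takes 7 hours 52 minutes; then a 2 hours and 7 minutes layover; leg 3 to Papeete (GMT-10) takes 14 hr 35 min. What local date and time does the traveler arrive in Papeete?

Convert departure to UTC: 15:50 + 6:00 = 21:50 UTC on Oct 22.
Add 10 hours and 20 minutes leg 1 → 08:10 UTC (Oct 23).
Add 3 hours and 15 minutes layover in Tessaly → 11:25 UTC.
Add 7 hours 52 minutes leg 2 → 19:17 UTC.
Add 2 hours and 7 minutes layover in Varnholm → 21:24 UTC.
Add 14 hours 35 minutes leg 3 → 11:59 UTC (Oct 24).
Papeete is UTC−10:00, so local arrival = 11:59 − 10:00 = 01:59 on Oct 24.

01:59 on Oct 24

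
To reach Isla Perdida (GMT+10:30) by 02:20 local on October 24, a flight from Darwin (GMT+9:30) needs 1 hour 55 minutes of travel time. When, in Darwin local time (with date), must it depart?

23:25 on Oct 23

Target arrival in UTC: 02:20 − 10:30 = 15:50 on Oct 23.
Subtract 1 hour 55 minutes → departure 13:55 UTC on Oct 23.
Darwin is UTC+9:30: 13:55 + 9:30 = 23:25 on Oct 23.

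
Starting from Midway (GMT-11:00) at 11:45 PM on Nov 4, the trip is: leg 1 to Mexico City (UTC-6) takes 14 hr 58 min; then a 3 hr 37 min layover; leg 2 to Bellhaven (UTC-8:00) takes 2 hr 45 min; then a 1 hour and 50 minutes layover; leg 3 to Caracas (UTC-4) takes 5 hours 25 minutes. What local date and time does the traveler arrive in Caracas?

Convert departure to UTC: 11:45 PM + 11:00 = 10:45 AM UTC on Nov 5.
Add 14 hours 58 minutes leg 1 → 1:43 AM UTC (Nov 6).
Add 3 hours and 37 minutes layover in Mexico City → 5:20 AM UTC.
Add 2 hours and 45 minutes leg 2 → 8:05 AM UTC.
Add 1 hour and 50 minutes layover in Bellhaven → 9:55 AM UTC.
Add 5 hours and 25 minutes leg 3 → 3:20 PM UTC.
Caracas is UTC−4:00, so local arrival = 3:20 PM − 4:00 = 11:20 AM on Nov 6.

11:20 AM on Nov 6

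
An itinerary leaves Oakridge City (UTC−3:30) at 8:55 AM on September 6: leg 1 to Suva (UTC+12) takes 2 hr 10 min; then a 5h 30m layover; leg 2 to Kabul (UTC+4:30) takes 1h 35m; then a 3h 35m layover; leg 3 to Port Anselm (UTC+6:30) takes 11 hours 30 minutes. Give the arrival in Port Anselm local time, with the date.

Convert departure to UTC: 8:55 AM + 3:30 = 12:25 PM UTC on Sep 6.
Add 2 hours and 10 minutes leg 1 → 2:35 PM UTC.
Add 5 hours 30 minutes layover in Suva → 8:05 PM UTC.
Add 1 hour 35 minutes leg 2 → 9:40 PM UTC.
Add 3 hours 35 minutes layover in Kabul → 1:15 AM UTC (Sep 7).
Add 11 hours 30 minutes leg 3 → 12:45 PM UTC.
Port Anselm is UTC+6:30, so local arrival = 12:45 PM + 6:30 = 7:15 PM on Sep 7.

7:15 PM on September 7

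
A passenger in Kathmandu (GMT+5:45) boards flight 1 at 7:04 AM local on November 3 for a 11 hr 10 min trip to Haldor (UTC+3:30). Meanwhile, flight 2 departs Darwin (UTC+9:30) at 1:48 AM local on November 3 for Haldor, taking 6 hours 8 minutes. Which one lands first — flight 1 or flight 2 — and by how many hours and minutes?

the second, by 14 hours 3 minutes

Flight 1 in UTC: 7:04 AM − 5:45 = 1:19 AM on Nov 3.
+11 hours and 10 minutes → arrive 12:29 PM UTC on Nov 3.
Flight 2 in UTC: 1:48 AM − 9:30 = 4:18 PM on Nov 2.
+6 hours and 8 minutes → arrive 10:26 PM UTC on Nov 2.
Flight 2 lands earlier by 14 hours 3 minutes.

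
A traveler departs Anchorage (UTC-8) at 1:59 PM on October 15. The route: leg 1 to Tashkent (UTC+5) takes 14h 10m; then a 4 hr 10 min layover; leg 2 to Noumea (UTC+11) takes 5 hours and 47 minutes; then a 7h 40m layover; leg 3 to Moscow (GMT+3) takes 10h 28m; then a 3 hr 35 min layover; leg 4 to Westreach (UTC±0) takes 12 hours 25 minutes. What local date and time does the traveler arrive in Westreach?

Convert departure to UTC: 1:59 PM + 8:00 = 9:59 PM UTC on Oct 15.
Add 14 hours 10 minutes leg 1 → 12:09 PM UTC (Oct 16).
Add 4 hours and 10 minutes layover in Tashkent → 4:19 PM UTC.
Add 5 hours 47 minutes leg 2 → 10:06 PM UTC.
Add 7 hours and 40 minutes layover in Noumea → 5:46 AM UTC (Oct 17).
Add 10 hours 28 minutes leg 3 → 4:14 PM UTC.
Add 3 hours 35 minutes layover in Moscow → 7:49 PM UTC.
Add 12 hours 25 minutes leg 4 → 8:14 AM UTC (Oct 18).
Westreach is UTC+0, so local arrival is the same: 8:14 AM on Oct 18.

8:14 AM on October 18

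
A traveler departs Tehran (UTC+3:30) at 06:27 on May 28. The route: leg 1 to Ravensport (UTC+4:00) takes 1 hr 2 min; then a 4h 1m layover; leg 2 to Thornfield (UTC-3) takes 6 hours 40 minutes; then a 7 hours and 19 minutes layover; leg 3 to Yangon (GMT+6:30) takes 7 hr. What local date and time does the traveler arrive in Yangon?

Convert departure to UTC: 06:27 − 3:30 = 02:57 UTC on May 28.
Add 1 hour 2 minutes leg 1 → 03:59 UTC.
Add 4 hours 1 minute layover in Ravensport → 08:00 UTC.
Add 6 hours and 40 minutes leg 2 → 14:40 UTC.
Add 7 hours 19 minutes layover in Thornfield → 21:59 UTC.
Add 7 hours leg 3 → 04:59 UTC (May 29).
Yangon is UTC+6:30, so local arrival = 04:59 + 6:30 = 11:29 on May 29.

11:29 on May 29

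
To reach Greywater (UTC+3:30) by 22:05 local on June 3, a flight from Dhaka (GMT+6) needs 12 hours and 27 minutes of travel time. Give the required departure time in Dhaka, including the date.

12:08 on June 3

Target arrival in UTC: 22:05 − 3:30 = 18:35 on Jun 3.
Subtract 12 hours 27 minutes → departure 06:08 UTC on Jun 3.
Dhaka is UTC+6:00: 06:08 + 6:00 = 12:08 on Jun 3.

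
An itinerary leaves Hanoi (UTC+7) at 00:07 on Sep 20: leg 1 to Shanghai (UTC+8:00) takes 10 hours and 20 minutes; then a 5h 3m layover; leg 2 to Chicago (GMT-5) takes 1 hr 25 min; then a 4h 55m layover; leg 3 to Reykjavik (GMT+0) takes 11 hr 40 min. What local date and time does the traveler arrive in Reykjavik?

02:30 on September 21

Convert departure to UTC: 00:07 − 7:00 = 17:07 UTC on Sep 19.
Add 10 hours and 20 minutes leg 1 → 03:27 UTC (Sep 20).
Add 5 hours 3 minutes layover in Shanghai → 08:30 UTC.
Add 1 hour and 25 minutes leg 2 → 09:55 UTC.
Add 4 hours and 55 minutes layover in Chicago → 14:50 UTC.
Add 11 hours 40 minutes leg 3 → 02:30 UTC (Sep 21).
Reykjavik is UTC+0, so local arrival is the same: 02:30 on Sep 21.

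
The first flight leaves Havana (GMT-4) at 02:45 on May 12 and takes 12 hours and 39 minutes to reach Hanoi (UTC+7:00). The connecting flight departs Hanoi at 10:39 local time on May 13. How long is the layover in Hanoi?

Convert departure to UTC: 02:45 + 4:00 = 06:45 UTC on May 12.
Add 12 hours 39 minutes flight time → 19:24 UTC.
Hanoi is UTC+7:00, so local arrival = 19:24 + 7:00 = 02:24 on May 13.
Layover = 10:39 − 02:24 = 8 hours 15 minutes.

8 hours 15 minutes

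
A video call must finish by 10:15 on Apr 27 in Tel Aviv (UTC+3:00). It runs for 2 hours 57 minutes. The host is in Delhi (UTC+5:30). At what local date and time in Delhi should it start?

Target end time in UTC: 10:15 − 3:00 = 07:15 on Apr 27.
Subtract 2 hours and 57 minutes → start 04:18 UTC on Apr 27.
Delhi is UTC+5:30: 04:18 + 5:30 = 09:48 on Apr 27.

09:48 on April 27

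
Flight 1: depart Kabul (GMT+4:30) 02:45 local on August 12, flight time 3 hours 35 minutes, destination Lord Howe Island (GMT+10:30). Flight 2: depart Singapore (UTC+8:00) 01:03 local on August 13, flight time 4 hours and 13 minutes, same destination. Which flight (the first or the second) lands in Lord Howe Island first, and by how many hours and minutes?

Flight 1 in UTC: 02:45 − 4:30 = 22:15 on Aug 11.
+3 hours 35 minutes → arrive 01:50 UTC on Aug 12.
Flight 2 in UTC: 01:03 − 8:00 = 17:03 on Aug 12.
+4 hours and 13 minutes → arrive 21:16 UTC on Aug 12.
Flight 1 lands earlier by 19 hours 26 minutes.

the first, by 19 hours 26 minutes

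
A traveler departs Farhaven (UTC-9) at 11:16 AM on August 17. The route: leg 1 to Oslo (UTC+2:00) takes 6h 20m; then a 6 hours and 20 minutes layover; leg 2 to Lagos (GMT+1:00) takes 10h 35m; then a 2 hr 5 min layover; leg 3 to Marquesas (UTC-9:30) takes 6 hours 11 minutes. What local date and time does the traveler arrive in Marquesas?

6:17 PM on August 18

Convert departure to UTC: 11:16 AM + 9:00 = 8:16 PM UTC on Aug 17.
Add 6 hours 20 minutes leg 1 → 2:36 AM UTC (Aug 18).
Add 6 hours and 20 minutes layover in Oslo → 8:56 AM UTC.
Add 10 hours and 35 minutes leg 2 → 7:31 PM UTC.
Add 2 hours and 5 minutes layover in Lagos → 9:36 PM UTC.
Add 6 hours 11 minutes leg 3 → 3:47 AM UTC (Aug 19).
Marquesas is UTC−9:30, so local arrival = 3:47 AM − 9:30 = 6:17 PM on Aug 18.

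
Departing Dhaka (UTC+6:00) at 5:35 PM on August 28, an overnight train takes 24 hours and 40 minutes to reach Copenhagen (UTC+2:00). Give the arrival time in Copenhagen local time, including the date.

Copenhagen is 4:00 behind Dhaka.
After 24 hours and 40 minutes it is 6:15 PM (Aug 29) in Dhaka.
Shift by the zone difference: 6:15 PM − 4:00 = 2:15 PM on Aug 29 in Copenhagen.

2:15 PM on August 29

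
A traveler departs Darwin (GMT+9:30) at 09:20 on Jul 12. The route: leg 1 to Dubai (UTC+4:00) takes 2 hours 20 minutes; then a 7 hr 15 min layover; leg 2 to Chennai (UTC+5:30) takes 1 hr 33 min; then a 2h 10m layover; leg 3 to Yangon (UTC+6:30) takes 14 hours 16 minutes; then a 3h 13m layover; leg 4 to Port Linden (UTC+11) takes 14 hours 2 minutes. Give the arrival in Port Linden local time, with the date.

Convert departure to UTC: 09:20 − 9:30 = 23:50 UTC on Jul 11.
Add 2 hours and 20 minutes leg 1 → 02:10 UTC (Jul 12).
Add 7 hours 15 minutes layover in Dubai → 09:25 UTC.
Add 1 hour and 33 minutes leg 2 → 10:58 UTC.
Add 2 hours 10 minutes layover in Chennai → 13:08 UTC.
Add 14 hours and 16 minutes leg 3 → 03:24 UTC (Jul 13).
Add 3 hours and 13 minutes layover in Yangon → 06:37 UTC.
Add 14 hours and 2 minutes leg 4 → 20:39 UTC.
Port Linden is UTC+11:00, so local arrival = 20:39 + 11:00 = 07:39 on Jul 14.

07:39 on July 14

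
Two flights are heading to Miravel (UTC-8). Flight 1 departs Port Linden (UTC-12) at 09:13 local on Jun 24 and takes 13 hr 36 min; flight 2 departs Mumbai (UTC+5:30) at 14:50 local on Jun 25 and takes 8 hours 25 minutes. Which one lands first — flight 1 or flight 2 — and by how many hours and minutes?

the first, by 6 hours 56 minutes

Flight 1 in UTC: 09:13 + 12:00 = 21:13 on Jun 24.
+13 hours and 36 minutes → arrive 10:49 UTC on Jun 25.
Flight 2 in UTC: 14:50 − 5:30 = 09:20 on Jun 25.
+8 hours 25 minutes → arrive 17:45 UTC on Jun 25.
Flight 1 lands earlier by 6 hours 56 minutes.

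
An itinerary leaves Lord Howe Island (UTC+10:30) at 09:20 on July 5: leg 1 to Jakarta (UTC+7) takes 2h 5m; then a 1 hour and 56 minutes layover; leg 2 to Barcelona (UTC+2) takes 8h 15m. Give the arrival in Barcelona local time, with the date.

Convert departure to UTC: 09:20 − 10:30 = 22:50 UTC on Jul 4.
Add 2 hours and 5 minutes leg 1 → 00:55 UTC (Jul 5).
Add 1 hour 56 minutes layover in Jakarta → 02:51 UTC.
Add 8 hours 15 minutes leg 2 → 11:06 UTC.
Barcelona is UTC+2:00, so local arrival = 11:06 + 2:00 = 13:06 on Jul 5.

13:06 on July 5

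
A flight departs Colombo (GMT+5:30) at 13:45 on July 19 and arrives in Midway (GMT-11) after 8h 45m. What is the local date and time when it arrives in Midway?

06:00 on Jul 19

Midway is 16:30 behind Colombo.
After 8 hours 45 minutes it is 22:30 in Colombo.
Shift by the zone difference: 22:30 − 16:30 = 06:00 on Jul 19 in Midway.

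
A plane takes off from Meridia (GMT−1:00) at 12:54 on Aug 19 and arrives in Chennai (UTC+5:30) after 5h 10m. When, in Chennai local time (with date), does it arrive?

00:34 on Aug 20

Convert departure to UTC: 12:54 + 1:00 = 13:54 UTC on Aug 19.
Add 5 hours and 10 minutes travel time → 19:04 UTC.
Chennai is UTC+5:30, so local arrival = 19:04 + 5:30 = 00:34 on Aug 20.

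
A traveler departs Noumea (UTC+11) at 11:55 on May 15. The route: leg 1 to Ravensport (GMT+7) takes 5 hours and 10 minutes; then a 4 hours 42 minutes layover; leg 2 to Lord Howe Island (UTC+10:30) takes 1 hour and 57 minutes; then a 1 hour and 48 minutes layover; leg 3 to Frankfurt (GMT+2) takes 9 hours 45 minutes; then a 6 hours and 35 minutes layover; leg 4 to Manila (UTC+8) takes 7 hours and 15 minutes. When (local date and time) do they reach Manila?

Convert departure to UTC: 11:55 − 11:00 = 00:55 UTC on May 15.
Add 5 hours 10 minutes leg 1 → 06:05 UTC.
Add 4 hours and 42 minutes layover in Ravensport → 10:47 UTC.
Add 1 hour and 57 minutes leg 2 → 12:44 UTC.
Add 1 hour 48 minutes layover in Lord Howe Island → 14:32 UTC.
Add 9 hours 45 minutes leg 3 → 00:17 UTC (May 16).
Add 6 hours and 35 minutes layover in Frankfurt → 06:52 UTC.
Add 7 hours and 15 minutes leg 4 → 14:07 UTC.
Manila is UTC+8:00, so local arrival = 14:07 + 8:00 = 22:07 on May 16.

22:07 on May 16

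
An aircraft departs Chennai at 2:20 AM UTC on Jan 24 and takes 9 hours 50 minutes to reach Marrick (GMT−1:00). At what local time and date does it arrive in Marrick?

Departure is given in UTC: 2:20 AM on Jan 24.
Add 9 hours and 50 minutes → 12:10 PM UTC.
Marrick is UTC−1:00: 12:10 PM − 1:00 = 11:10 AM on Jan 24.

11:10 AM on January 24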